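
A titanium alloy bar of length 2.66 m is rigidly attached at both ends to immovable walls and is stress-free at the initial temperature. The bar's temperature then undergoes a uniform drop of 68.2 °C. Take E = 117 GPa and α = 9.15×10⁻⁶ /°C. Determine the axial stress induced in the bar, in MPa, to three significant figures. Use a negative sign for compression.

Free thermal expansion αLΔT = 9.15e-6 · 2660 · -68.2 = -1.66 mm.
The walls impose strain ε = −(-1.66)/2660 = 6.2403e-04; σ = Eε = 117000 · 6.2403e-04 = 73.01 MPa.

73.0 MPa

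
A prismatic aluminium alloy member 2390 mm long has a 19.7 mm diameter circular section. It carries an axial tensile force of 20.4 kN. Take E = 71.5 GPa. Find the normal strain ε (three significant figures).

9.36e-04

A = 304.8 mm².
σ = N/A = 66.93 MPa; ε = σ/E = 66.93/71500 = 9.361e-04.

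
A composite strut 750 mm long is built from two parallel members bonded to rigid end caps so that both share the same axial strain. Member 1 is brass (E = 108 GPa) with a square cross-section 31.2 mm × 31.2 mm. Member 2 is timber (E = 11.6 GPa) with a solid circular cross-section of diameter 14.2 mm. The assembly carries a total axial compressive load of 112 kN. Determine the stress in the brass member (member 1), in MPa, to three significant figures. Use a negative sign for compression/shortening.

-113 MPa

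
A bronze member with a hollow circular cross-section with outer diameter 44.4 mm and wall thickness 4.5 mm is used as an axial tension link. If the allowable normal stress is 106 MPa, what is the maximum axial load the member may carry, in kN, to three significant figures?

59.8 kN

A = 564.1 mm².
P_max = σ_allow · A = 106 · 564.1 = 59790 N = 59.79 kN.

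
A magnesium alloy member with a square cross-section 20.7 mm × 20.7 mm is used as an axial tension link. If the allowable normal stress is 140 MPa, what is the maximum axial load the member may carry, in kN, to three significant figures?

A = 428.5 mm².
P_max = σ_allow · A = 140 · 428.5 = 59990 N = 59.99 kN.

60.0 kN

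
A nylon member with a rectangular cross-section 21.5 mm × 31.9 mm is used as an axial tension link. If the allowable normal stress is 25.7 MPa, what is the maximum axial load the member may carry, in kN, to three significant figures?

17.6 kN

A = 685.9 mm².
P_max = σ_allow · A = 25.7 · 685.9 = 17630 N = 17.63 kN.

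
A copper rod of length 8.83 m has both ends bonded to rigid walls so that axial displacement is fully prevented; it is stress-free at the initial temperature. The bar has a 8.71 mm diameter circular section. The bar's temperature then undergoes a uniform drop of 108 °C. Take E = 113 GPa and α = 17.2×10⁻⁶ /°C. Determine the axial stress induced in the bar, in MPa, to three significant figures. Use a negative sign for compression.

210 MPa

Free thermal expansion αLΔT = 17.2e-6 · 8830 · -108 = -16.4 mm.
The walls impose strain ε = −(-16.4)/8830 = 1.8576e-03; σ = Eε = 113000 · 1.8576e-03 = 209.9 MPa.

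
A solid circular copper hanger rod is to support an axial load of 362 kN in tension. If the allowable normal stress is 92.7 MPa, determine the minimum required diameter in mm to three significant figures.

Required area A ≥ P/σ_allow = 362000/92.7 = 3905 mm².
For a solid circular section, d ≥ √(4A/π) = 70.51 mm.

70.5 mm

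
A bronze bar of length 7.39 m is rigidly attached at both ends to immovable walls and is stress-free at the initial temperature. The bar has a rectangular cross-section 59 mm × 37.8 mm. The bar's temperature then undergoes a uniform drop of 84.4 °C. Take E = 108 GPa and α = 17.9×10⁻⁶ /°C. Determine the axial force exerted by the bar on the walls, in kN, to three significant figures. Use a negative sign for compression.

364 kN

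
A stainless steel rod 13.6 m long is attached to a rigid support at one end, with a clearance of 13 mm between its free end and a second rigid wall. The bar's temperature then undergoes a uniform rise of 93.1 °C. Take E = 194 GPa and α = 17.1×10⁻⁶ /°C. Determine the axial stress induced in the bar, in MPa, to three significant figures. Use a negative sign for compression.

Free thermal expansion αLΔT = 17.1e-6 · 13600 · 93.1 = 21.65 mm.
The walls engage after the gap closes; constrained expansion = 21.65 − 13 = 8.651 mm.
The walls impose strain ε = −(8.651)/13600 = -6.3613e-04; σ = Eε = 194000 · -6.3613e-04 = -123.4 MPa.

-123 MPa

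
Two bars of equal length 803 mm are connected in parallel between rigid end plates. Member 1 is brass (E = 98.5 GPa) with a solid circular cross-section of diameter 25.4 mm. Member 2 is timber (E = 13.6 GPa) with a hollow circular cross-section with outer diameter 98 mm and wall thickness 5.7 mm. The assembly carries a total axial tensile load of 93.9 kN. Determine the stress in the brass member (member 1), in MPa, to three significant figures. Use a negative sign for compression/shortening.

128 MPa

A_1 = 506.7 mm².
A_2 = 1653 mm².
Equal strain + equilibrium ⇒ each member carries load in proportion to AE: A₁E₁ = 49910000 N, A₂E₂ = 22480000 N, ΣAE = 72390000 N.
σ₁ = P·E₁/ΣAE = 93900·98500/72390000 = 127.8 MPa.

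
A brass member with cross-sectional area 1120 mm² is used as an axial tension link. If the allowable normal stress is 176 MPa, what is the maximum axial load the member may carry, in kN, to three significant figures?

197 kN

P_max = σ_allow · A = 176 · 1120 = 197100 N = 197.1 kN.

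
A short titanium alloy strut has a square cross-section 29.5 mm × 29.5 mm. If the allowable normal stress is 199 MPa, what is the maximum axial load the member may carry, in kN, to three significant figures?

173 kN

A = 870.2 mm².
P_max = σ_allow · A = 199 · 870.2 = 173200 N = 173.2 kN.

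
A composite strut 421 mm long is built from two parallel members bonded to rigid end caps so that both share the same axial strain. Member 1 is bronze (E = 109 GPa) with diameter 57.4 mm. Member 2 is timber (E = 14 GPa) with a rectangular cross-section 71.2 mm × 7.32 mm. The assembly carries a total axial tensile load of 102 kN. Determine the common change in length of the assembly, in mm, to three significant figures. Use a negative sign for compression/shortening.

A_1 = 2588 mm².
A_2 = 521.2 mm².
Equal strain + equilibrium ⇒ each member carries load in proportion to AE: A₁E₁ = 282100000 N, A₂E₂ = 7297000 N, ΣAE = 289400000 N.
δ = PL/ΣAE = 102000·421/289400000 = 0.1484 mm.

0.148 mm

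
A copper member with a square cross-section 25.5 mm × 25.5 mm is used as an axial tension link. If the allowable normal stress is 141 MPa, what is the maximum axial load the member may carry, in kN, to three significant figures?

A = 650.2 mm².
P_max = σ_allow · A = 141 · 650.2 = 91690 N = 91.69 kN.

91.7 kN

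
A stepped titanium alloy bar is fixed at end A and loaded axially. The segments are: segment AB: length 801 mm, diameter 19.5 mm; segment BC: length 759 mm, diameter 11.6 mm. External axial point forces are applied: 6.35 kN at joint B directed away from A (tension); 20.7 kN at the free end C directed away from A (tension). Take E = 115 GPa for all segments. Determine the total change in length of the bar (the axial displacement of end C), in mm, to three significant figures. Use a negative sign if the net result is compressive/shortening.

1.92 mm

Internal axial forces (sectioning from the free end, tension +): N_BC = 20.7 kN, N_AB = 27.05 kN.
A_AB = 298.6 mm².
A_BC = 105.7 mm².
δ_AB = 27050·801/(298.6·115000) = 0.6309 mm
δ_BC = 20700·759/(105.7·115000) = 1.293 mm
δ = Σδ_i = 1.924 mm.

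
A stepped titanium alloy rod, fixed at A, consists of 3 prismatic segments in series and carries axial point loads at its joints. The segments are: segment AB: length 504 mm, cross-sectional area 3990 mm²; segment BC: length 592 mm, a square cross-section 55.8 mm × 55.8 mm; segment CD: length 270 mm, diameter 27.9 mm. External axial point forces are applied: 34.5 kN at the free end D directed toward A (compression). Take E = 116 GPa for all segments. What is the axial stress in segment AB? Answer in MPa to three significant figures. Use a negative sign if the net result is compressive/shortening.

-8.65 MPa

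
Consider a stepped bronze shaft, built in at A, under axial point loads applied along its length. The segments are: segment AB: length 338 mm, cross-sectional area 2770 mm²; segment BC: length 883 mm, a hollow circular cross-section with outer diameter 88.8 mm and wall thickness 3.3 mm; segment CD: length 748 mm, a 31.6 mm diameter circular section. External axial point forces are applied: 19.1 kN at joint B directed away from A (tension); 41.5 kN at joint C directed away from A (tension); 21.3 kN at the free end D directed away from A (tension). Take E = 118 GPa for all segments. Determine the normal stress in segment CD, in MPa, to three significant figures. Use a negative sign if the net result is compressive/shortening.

Internal axial forces (sectioning from the free end, tension +): N_CD = 21.3 kN, N_BC = 62.8 kN, N_AB = 81.9 kN.
A_CD = 784.3 mm².
σ_CD = N_CD/A_CD = 21300/784.3 = 27.16 MPa.

27.2 MPa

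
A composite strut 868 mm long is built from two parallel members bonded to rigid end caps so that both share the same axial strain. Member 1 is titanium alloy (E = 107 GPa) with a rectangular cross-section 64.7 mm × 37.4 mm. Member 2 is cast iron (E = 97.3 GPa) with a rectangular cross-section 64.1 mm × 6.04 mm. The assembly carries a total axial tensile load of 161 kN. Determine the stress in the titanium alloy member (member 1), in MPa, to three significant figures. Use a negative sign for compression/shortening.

58.1 MPa

A_1 = 2420 mm².
A_2 = 387.2 mm².
Equal strain + equilibrium ⇒ each member carries load in proportion to AE: A₁E₁ = 258900000 N, A₂E₂ = 37670000 N, ΣAE = 296600000 N.
σ₁ = P·E₁/ΣAE = 161000·107000/296600000 = 58.08 MPa.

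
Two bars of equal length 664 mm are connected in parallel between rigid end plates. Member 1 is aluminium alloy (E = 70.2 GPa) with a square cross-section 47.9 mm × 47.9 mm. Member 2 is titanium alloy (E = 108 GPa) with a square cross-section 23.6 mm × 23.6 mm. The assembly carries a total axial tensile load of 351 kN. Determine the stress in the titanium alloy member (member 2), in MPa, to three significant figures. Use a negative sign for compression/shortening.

A_1 = 2294 mm².
A_2 = 557 mm².
Equal strain + equilibrium ⇒ each member carries load in proportion to AE: A₁E₁ = 161100000 N, A₂E₂ = 60150000 N, ΣAE = 221200000 N.
σ₂ = P·E₂/ΣAE = 351000·108000/221200000 = 171.4 MPa.

171 MPa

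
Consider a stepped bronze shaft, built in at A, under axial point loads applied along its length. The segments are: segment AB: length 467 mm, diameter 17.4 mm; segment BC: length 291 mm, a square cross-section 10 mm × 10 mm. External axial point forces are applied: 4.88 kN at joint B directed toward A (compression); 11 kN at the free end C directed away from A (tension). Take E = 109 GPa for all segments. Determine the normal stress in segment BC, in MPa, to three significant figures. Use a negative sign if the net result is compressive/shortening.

110 MPa

Internal axial forces (sectioning from the free end, tension +): N_BC = 11 kN, N_AB = 6.12 kN.
A_BC = 100 mm².
σ_BC = N_BC/A_BC = 11000/100 = 110 MPa.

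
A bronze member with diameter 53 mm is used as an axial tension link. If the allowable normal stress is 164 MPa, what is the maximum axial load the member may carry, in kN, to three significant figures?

362 kN

A = 2206 mm².
P_max = σ_allow · A = 164 · 2206 = 361800 N = 361.8 kN.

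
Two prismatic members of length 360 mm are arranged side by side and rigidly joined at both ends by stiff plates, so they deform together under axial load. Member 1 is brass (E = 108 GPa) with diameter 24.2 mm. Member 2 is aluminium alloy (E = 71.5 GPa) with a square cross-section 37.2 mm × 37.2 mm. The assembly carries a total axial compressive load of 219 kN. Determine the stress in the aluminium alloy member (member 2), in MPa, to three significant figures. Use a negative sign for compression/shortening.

A_1 = 460 mm².
A_2 = 1384 mm².
Equal strain + equilibrium ⇒ each member carries load in proportion to AE: A₁E₁ = 49680000 N, A₂E₂ = 98940000 N, ΣAE = 148600000 N.
σ₂ = P·E₂/ΣAE = -219000·71500/148600000 = -105.4 MPa.

-105 MPa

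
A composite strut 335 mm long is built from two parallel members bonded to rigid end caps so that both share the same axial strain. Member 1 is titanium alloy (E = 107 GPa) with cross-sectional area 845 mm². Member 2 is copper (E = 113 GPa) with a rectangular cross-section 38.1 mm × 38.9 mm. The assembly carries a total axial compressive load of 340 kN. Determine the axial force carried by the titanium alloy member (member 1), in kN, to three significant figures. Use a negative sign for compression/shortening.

-119 kN

A_2 = 1482 mm².
Equal strain + equilibrium ⇒ each member carries load in proportion to AE: A₁E₁ = 90420000 N, A₂E₂ = 167500000 N, ΣAE = 257900000 N.
F₁ = P·A₁E₁/ΣAE = -340000·90420000/257900000 = -119200 N.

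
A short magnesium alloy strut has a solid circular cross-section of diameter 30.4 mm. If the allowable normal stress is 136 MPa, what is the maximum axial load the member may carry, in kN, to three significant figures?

98.7 kN

A = 725.8 mm².
P_max = σ_allow · A = 136 · 725.8 = 98710 N = 98.71 kN.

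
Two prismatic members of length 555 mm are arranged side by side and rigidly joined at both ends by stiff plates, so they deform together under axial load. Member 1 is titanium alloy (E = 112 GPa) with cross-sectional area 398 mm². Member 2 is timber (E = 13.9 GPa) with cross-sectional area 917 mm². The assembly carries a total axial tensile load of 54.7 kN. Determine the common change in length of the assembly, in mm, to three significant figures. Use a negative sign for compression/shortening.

Equal strain + equilibrium ⇒ each member carries load in proportion to AE: A₁E₁ = 44580000 N, A₂E₂ = 12750000 N, ΣAE = 57320000 N.
δ = PL/ΣAE = 54700·555/57320000 = 0.5296 mm.

0.530 mm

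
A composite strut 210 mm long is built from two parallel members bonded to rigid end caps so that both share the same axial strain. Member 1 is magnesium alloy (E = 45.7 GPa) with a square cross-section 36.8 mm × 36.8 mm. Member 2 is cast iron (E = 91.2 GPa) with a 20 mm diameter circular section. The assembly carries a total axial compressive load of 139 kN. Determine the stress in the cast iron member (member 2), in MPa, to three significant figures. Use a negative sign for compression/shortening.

A_1 = 1354 mm².
A_2 = 314.2 mm².
Equal strain + equilibrium ⇒ each member carries load in proportion to AE: A₁E₁ = 61890000 N, A₂E₂ = 28650000 N, ΣAE = 90540000 N.
σ₂ = P·E₂/ΣAE = -139000·91200/90540000 = -140 MPa.

-140 MPa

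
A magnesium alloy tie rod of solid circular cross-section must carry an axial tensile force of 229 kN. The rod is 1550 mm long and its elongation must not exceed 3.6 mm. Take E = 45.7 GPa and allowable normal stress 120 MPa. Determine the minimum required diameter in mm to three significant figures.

52.4 mm

Required area A ≥ P/σ_allow = 229000/120 = 1908 mm².
For a solid circular section, d ≥ √(4A/π) = 49.29 mm.
Elongation limit: A ≥ PL/(Eδ_allow) = 229000·1550/(45700·3.6) = 2157 mm² ⇒ d ≥ 52.41 mm.
The elongation limit governs.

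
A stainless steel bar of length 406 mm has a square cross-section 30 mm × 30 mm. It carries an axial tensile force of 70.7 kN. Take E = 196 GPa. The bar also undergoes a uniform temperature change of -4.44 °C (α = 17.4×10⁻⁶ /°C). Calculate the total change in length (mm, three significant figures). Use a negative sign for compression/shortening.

0.131 mm

A = 900 mm².
δ_mech = NL/(AE) = 70700·406/(900·196000) = 0.1627 mm.
δ_thermal = αLΔT = 17.4e-6·406·-4.44 = -0.03137 mm.
δ = δ_mech + δ_thermal = 0.1314 mm.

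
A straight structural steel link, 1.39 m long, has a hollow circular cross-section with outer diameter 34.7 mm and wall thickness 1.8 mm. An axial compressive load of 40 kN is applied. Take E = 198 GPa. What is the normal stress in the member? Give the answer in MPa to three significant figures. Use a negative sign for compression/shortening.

A = 186 mm².
σ = N/A = -40000/186 = -215 MPa.

-215 MPa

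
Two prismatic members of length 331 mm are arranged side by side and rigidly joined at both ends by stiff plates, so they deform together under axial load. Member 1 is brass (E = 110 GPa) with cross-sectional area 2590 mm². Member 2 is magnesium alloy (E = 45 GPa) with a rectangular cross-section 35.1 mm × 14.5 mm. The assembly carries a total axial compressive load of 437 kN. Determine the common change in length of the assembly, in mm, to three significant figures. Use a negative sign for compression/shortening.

A_2 = 509 mm².
Equal strain + equilibrium ⇒ each member carries load in proportion to AE: A₁E₁ = 284900000 N, A₂E₂ = 22900000 N, ΣAE = 307800000 N.
δ = PL/ΣAE = -437000·331/307800000 = -0.4699 mm.

-0.470 mm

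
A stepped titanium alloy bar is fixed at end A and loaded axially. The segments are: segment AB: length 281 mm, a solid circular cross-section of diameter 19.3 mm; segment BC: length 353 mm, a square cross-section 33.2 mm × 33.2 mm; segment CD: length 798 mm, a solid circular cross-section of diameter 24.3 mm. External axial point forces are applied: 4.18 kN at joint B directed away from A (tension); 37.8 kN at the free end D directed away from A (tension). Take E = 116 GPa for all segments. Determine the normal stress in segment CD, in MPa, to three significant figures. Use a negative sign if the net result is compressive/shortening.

Internal axial forces (sectioning from the free end, tension +): N_CD = 37.8 kN, N_BC = 37.8 kN, N_AB = 41.98 kN.
A_CD = 463.8 mm².
σ_CD = N_CD/A_CD = 37800/463.8 = 81.51 MPa.

81.5 MPa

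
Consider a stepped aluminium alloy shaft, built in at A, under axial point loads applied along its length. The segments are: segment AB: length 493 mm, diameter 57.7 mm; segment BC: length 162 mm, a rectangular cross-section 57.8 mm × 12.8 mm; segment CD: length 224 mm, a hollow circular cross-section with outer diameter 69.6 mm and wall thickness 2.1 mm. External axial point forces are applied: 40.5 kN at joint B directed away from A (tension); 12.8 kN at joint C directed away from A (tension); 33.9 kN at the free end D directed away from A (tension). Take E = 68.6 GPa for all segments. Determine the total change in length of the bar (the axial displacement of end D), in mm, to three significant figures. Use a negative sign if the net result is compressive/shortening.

0.637 mm

Internal axial forces (sectioning from the free end, tension +): N_CD = 33.9 kN, N_BC = 46.7 kN, N_AB = 87.2 kN.
A_AB = 2615 mm².
A_BC = 739.8 mm².
A_CD = 445.3 mm².
δ_AB = 87200·493/(2615·68600) = 0.2397 mm
δ_BC = 46700·162/(739.8·68600) = 0.1491 mm
δ_CD = 33900·224/(445.3·68600) = 0.2486 mm
δ = Σδ_i = 0.6373 mm.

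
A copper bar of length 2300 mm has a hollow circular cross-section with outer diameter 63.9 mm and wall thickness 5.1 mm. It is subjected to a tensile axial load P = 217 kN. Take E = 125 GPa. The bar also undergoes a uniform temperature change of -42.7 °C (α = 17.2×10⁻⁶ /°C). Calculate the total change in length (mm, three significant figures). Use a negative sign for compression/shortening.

2.55 mm

A = 942.1 mm².
δ_mech = NL/(AE) = 217000·2300/(942.1·125000) = 4.238 mm.
δ_thermal = αLΔT = 17.2e-6·2300·-42.7 = -1.689 mm.
δ = δ_mech + δ_thermal = 2.549 mm.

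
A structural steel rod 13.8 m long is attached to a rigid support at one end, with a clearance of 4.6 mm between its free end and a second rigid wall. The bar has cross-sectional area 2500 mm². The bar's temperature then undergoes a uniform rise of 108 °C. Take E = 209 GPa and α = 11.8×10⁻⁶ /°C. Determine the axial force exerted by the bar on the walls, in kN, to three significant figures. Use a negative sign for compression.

Free thermal expansion αLΔT = 11.8e-6 · 13800 · 108 = 17.59 mm.
The walls engage after the gap closes; constrained expansion = 17.59 − 4.6 = 12.99 mm.
The walls impose strain ε = −(12.99)/13800 = -9.4107e-04; σ = Eε = 209000 · -9.4107e-04 = -196.7 MPa.
Wall reaction R = σ·A = -196.7·2500 = -491700 N = -491.7 kN.

-492 kN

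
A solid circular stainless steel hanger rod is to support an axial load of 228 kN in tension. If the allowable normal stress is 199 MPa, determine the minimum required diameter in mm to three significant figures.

Required area A ≥ P/σ_allow = 228000/199 = 1146 mm².
For a solid circular section, d ≥ √(4A/π) = 38.19 mm.

38.2 mm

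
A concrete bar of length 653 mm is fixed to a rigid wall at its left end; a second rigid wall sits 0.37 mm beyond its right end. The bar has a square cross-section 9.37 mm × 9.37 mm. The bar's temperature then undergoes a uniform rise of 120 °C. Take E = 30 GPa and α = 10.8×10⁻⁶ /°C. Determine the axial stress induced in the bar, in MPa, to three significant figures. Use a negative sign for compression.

-21.9 MPa

Free thermal expansion αLΔT = 10.8e-6 · 653 · 120 = 0.8463 mm.
The walls engage after the gap closes; constrained expansion = 0.8463 − 0.37 = 0.4763 mm.
The walls impose strain ε = −(0.4763)/653 = -7.2938e-04; σ = Eε = 30000 · -7.2938e-04 = -21.88 MPa.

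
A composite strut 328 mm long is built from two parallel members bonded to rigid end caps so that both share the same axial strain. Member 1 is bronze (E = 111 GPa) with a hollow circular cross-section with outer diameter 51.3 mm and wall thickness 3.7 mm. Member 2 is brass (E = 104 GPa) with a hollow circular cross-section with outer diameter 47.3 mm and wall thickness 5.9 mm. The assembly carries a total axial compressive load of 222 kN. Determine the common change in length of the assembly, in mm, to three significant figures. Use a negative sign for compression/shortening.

-0.516 mm

A_1 = 553.3 mm².
A_2 = 767.4 mm².
Equal strain + equilibrium ⇒ each member carries load in proportion to AE: A₁E₁ = 61420000 N, A₂E₂ = 79810000 N, ΣAE = 141200000 N.
δ = PL/ΣAE = -222000·328/141200000 = -0.5156 mm.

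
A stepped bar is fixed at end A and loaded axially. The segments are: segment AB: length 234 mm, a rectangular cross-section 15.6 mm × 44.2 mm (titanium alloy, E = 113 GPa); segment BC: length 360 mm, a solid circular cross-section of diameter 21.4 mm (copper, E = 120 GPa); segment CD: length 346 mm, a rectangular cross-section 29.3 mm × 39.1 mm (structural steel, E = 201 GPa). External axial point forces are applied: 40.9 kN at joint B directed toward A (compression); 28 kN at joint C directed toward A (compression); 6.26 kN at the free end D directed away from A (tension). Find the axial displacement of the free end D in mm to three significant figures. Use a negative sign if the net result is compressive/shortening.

-0.360 mm

Internal axial forces (sectioning from the free end, tension +): N_CD = 6.26 kN, N_BC = -21.74 kN, N_AB = -62.64 kN.
A_AB = 689.5 mm².
A_BC = 359.7 mm².
A_CD = 1146 mm².
δ_AB = -62640·234/(689.5·113000) = -0.1881 mm
δ_BC = -21740·360/(359.7·120000) = -0.1813 mm
δ_CD = 6260·346/(1146·201000) = 0.009406 mm
δ = Σδ_i = -0.36 mm.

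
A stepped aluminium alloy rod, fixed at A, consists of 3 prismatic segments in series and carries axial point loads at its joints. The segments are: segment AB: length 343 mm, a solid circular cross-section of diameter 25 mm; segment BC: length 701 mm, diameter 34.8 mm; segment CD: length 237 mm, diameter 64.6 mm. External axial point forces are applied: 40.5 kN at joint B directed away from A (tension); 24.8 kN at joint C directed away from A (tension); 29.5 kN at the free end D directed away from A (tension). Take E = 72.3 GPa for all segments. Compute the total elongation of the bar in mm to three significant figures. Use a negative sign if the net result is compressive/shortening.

Internal axial forces (sectioning from the free end, tension +): N_CD = 29.5 kN, N_BC = 54.3 kN, N_AB = 94.8 kN.
A_AB = 490.9 mm².
A_BC = 951.1 mm².
A_CD = 3278 mm².
δ_AB = 94800·343/(490.9·72300) = 0.9162 mm
δ_BC = 54300·701/(951.1·72300) = 0.5535 mm
δ_CD = 29500·237/(3278·72300) = 0.0295 mm
δ = Σδ_i = 1.499 mm.

1.50 mm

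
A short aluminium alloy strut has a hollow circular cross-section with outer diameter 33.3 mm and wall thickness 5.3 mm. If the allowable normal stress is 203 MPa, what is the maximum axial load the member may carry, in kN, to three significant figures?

94.6 kN

A = 466.2 mm².
P_max = σ_allow · A = 203 · 466.2 = 94640 N = 94.64 kN.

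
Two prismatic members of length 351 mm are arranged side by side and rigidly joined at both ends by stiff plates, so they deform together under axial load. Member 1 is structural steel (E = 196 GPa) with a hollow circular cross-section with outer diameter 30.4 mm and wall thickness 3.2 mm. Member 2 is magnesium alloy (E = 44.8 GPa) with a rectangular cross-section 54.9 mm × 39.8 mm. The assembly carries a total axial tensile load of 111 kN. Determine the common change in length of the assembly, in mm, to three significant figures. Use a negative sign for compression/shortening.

0.257 mm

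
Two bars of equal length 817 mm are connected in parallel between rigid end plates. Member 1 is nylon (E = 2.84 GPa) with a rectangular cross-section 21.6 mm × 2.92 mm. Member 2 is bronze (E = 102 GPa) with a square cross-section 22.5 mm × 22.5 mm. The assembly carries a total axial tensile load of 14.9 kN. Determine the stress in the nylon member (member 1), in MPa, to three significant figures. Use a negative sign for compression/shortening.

A_1 = 63.07 mm².
A_2 = 506.2 mm².
Equal strain + equilibrium ⇒ each member carries load in proportion to AE: A₁E₁ = 179100 N, A₂E₂ = 51640000 N, ΣAE = 51820000 N.
σ₁ = P·E₁/ΣAE = 14900·2840/51820000 = 0.8166 MPa.

0.817 MPa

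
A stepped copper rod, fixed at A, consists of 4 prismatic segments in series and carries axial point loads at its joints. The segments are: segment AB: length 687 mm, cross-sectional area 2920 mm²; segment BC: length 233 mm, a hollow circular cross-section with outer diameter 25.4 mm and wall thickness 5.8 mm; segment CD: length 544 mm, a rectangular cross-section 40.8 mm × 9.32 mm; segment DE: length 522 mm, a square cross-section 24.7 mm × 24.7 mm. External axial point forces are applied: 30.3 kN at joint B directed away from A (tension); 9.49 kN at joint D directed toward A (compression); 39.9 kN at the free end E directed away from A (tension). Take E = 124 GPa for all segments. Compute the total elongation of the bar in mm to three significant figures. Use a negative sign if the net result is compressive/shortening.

Internal axial forces (sectioning from the free end, tension +): N_DE = 39.9 kN, N_CD = 30.41 kN, N_BC = 30.41 kN, N_AB = 60.71 kN.
A_BC = 357.1 mm².
A_CD = 380.3 mm².
A_DE = 610.1 mm².
δ_AB = 60710·687/(2920·124000) = 0.1152 mm
δ_BC = 30410·233/(357.1·124000) = 0.16 mm
δ_CD = 30410·544/(380.3·124000) = 0.3508 mm
δ_DE = 39900·522/(610.1·124000) = 0.2753 mm
δ = Σδ_i = 0.9013 mm.

0.901 mm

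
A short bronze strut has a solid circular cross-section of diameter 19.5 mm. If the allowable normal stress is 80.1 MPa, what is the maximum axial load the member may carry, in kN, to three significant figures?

23.9 kN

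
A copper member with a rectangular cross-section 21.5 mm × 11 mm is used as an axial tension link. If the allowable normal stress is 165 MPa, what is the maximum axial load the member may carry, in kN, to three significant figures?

A = 236.5 mm².
P_max = σ_allow · A = 165 · 236.5 = 39020 N = 39.02 kN.

39.0 kN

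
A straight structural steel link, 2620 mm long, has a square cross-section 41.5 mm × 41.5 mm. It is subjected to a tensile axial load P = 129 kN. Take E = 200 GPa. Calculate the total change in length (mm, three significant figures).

A = 1722 mm².
δ_mech = NL/(AE) = 129000·2620/(1722·200000) = 0.9812 mm.

0.981 mm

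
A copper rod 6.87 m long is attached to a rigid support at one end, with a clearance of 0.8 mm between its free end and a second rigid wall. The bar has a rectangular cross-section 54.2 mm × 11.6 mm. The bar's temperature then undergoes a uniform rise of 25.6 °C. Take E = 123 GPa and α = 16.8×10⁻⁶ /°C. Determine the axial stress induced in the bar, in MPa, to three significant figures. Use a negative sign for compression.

-38.6 MPa

Free thermal expansion αLΔT = 16.8e-6 · 6870 · 25.6 = 2.955 mm.
The walls engage after the gap closes; constrained expansion = 2.955 − 0.8 = 2.155 mm.
The walls impose strain ε = −(2.155)/6870 = -3.1363e-04; σ = Eε = 123000 · -3.1363e-04 = -38.58 MPa.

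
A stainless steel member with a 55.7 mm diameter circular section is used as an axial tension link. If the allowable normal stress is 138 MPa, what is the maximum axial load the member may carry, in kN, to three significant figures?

336 kN

A = 2437 mm².
P_max = σ_allow · A = 138 · 2437 = 336300 N = 336.3 kN.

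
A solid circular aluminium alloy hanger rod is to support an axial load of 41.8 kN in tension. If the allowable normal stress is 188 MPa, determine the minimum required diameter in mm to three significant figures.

16.8 mm

Required area A ≥ P/σ_allow = 41800/188 = 222.3 mm².
For a solid circular section, d ≥ √(4A/π) = 16.83 mm.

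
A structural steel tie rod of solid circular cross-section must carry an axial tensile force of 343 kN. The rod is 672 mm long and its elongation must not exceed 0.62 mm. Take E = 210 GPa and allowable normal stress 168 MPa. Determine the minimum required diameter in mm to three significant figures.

51.0 mm

Required area A ≥ P/σ_allow = 343000/168 = 2042 mm².
For a solid circular section, d ≥ √(4A/π) = 50.99 mm.
Elongation limit: A ≥ PL/(Eδ_allow) = 343000·672/(210000·0.62) = 1770 mm² ⇒ d ≥ 47.48 mm.
The stress limit governs.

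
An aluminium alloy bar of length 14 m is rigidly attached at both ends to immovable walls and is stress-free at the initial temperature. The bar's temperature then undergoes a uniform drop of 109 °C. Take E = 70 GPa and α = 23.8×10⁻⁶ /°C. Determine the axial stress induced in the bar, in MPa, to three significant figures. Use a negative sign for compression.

182 MPa

Free thermal expansion αLΔT = 23.8e-6 · 14000 · -109 = -36.32 mm.
The walls impose strain ε = −(-36.32)/14000 = 2.5942e-03; σ = Eε = 70000 · 2.5942e-03 = 181.6 MPa.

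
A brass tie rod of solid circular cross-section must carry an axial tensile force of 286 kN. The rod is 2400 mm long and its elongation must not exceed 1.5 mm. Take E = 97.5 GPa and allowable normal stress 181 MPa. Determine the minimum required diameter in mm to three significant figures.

77.3 mm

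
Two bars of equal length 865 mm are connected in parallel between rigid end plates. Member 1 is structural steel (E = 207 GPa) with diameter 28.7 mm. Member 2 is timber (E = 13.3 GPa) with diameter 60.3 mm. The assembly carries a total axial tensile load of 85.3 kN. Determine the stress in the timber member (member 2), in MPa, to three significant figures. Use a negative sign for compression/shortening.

6.60 MPa

A_1 = 646.9 mm².
A_2 = 2856 mm².
Equal strain + equilibrium ⇒ each member carries load in proportion to AE: A₁E₁ = 133900000 N, A₂E₂ = 37980000 N, ΣAE = 171900000 N.
σ₂ = P·E₂/ΣAE = 85300·13300/171900000 = 6.6 MPa.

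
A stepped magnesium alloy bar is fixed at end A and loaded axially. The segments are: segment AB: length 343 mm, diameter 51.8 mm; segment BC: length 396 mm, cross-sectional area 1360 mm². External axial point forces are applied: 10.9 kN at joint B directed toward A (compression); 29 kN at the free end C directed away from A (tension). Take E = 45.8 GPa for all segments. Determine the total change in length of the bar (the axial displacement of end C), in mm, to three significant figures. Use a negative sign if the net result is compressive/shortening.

Internal axial forces (sectioning from the free end, tension +): N_BC = 29 kN, N_AB = 18.1 kN.
A_AB = 2107 mm².
δ_AB = 18100·343/(2107·45800) = 0.06432 mm
δ_BC = 29000·396/(1360·45800) = 0.1844 mm
δ = Σδ_i = 0.2487 mm.

0.249 mm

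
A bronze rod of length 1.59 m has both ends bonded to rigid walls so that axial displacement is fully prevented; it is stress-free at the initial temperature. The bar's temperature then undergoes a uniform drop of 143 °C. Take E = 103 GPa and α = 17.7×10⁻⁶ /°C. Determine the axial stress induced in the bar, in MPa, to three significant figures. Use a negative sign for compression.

Free thermal expansion αLΔT = 17.7e-6 · 1590 · -143 = -4.024 mm.
The walls impose strain ε = −(-4.024)/1590 = 2.5311e-03; σ = Eε = 103000 · 2.5311e-03 = 260.7 MPa.

261 MPa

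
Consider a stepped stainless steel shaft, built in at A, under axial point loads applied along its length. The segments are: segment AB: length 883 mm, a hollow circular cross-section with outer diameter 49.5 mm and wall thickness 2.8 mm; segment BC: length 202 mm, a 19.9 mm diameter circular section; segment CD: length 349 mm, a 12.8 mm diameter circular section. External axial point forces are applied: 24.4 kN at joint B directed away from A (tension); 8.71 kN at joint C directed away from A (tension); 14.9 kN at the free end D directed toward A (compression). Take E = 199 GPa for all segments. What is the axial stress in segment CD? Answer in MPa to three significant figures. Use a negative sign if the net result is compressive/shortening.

Internal axial forces (sectioning from the free end, tension +): N_CD = -14.9 kN, N_BC = -6.19 kN, N_AB = 18.21 kN.
A_CD = 128.7 mm².
σ_CD = N_CD/A_CD = -14900/128.7 = -115.8 MPa.

-116 MPa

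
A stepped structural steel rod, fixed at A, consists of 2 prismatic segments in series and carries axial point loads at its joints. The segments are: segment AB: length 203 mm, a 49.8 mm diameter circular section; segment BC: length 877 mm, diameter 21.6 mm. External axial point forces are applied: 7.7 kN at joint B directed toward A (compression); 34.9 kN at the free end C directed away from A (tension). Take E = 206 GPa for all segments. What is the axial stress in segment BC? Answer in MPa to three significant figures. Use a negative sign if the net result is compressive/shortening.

Internal axial forces (sectioning from the free end, tension +): N_BC = 34.9 kN, N_AB = 27.2 kN.
A_BC = 366.4 mm².
σ_BC = N_BC/A_BC = 34900/366.4 = 95.24 MPa.

95.2 MPa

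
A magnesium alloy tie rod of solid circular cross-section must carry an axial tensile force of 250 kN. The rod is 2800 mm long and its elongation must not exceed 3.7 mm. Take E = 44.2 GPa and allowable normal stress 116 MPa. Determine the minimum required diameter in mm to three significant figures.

73.8 mm

Required area A ≥ P/σ_allow = 250000/116 = 2155 mm².
For a solid circular section, d ≥ √(4A/π) = 52.38 mm.
Elongation limit: A ≥ PL/(Eδ_allow) = 250000·2800/(44200·3.7) = 4280 mm² ⇒ d ≥ 73.82 mm.
The elongation limit governs.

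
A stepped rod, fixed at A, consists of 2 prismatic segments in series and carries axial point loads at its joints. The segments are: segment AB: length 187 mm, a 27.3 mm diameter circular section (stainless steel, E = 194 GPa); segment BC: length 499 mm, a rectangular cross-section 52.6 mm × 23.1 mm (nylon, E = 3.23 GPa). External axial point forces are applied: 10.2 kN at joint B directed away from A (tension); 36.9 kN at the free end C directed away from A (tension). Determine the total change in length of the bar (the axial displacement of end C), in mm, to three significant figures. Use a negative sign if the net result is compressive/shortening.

4.77 mm

Internal axial forces (sectioning from the free end, tension +): N_BC = 36.9 kN, N_AB = 47.1 kN.
A_AB = 585.3 mm².
A_BC = 1215 mm².
δ_AB = 47100·187/(585.3·194000) = 0.07756 mm
δ_BC = 36900·499/(1215·3230) = 4.692 mm
δ = Σδ_i = 4.769 mm.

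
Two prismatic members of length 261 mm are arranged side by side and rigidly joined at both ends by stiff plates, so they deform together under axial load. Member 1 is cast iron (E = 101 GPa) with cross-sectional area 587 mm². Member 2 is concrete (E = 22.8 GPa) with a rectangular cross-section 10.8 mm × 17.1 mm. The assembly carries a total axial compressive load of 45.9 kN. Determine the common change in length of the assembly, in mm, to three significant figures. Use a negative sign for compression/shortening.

-0.189 mm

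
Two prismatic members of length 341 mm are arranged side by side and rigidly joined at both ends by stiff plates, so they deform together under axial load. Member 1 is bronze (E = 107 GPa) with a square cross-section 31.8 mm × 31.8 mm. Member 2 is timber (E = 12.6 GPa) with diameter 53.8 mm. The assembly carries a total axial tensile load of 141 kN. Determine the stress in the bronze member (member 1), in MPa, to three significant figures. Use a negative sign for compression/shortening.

110 MPa

A_1 = 1011 mm².
A_2 = 2273 mm².
Equal strain + equilibrium ⇒ each member carries load in proportion to AE: A₁E₁ = 108200000 N, A₂E₂ = 28640000 N, ΣAE = 136800000 N.
σ₁ = P·E₁/ΣAE = 141000·107000/136800000 = 110.2 MPa.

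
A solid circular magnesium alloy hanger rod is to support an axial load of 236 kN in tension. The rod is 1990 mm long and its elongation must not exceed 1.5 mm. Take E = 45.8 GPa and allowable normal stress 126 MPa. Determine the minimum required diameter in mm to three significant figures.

93.3 mm

Required area A ≥ P/σ_allow = 236000/126 = 1873 mm².
For a solid circular section, d ≥ √(4A/π) = 48.83 mm.
Elongation limit: A ≥ PL/(Eδ_allow) = 236000·1990/(45800·1.5) = 6836 mm² ⇒ d ≥ 93.3 mm.
The elongation limit governs.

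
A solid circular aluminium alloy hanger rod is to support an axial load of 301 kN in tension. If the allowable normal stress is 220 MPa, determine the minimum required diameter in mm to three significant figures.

Required area A ≥ P/σ_allow = 301000/220 = 1368 mm².
For a solid circular section, d ≥ √(4A/π) = 41.74 mm.

41.7 mm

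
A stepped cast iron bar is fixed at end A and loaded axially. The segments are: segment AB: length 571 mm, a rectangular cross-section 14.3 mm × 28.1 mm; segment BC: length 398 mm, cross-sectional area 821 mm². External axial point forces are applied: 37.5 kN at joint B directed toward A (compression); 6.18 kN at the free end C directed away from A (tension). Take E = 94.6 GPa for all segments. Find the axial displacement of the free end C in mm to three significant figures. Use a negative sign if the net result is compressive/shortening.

Internal axial forces (sectioning from the free end, tension +): N_BC = 6.18 kN, N_AB = -31.32 kN.
A_AB = 401.8 mm².
δ_AB = -31320·571/(401.8·94600) = -0.4705 mm
δ_BC = 6180·398/(821·94600) = 0.03167 mm
δ = Σδ_i = -0.4388 mm.

-0.439 mm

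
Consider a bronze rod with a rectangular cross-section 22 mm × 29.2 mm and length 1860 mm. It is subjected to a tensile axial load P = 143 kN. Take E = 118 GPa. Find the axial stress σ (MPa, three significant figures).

223 MPa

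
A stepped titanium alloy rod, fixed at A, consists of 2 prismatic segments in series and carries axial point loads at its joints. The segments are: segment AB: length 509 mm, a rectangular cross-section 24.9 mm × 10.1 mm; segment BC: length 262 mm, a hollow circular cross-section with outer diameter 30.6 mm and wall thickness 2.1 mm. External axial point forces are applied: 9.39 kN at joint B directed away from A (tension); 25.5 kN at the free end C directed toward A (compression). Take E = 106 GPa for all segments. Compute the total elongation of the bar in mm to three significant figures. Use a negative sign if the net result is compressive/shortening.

-0.643 mm

Internal axial forces (sectioning from the free end, tension +): N_BC = -25.5 kN, N_AB = -16.11 kN.
A_AB = 251.5 mm².
A_BC = 188 mm².
δ_AB = -16110·509/(251.5·106000) = -0.3076 mm
δ_BC = -25500·262/(188·106000) = -0.3352 mm
δ = Σδ_i = -0.6428 mm.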